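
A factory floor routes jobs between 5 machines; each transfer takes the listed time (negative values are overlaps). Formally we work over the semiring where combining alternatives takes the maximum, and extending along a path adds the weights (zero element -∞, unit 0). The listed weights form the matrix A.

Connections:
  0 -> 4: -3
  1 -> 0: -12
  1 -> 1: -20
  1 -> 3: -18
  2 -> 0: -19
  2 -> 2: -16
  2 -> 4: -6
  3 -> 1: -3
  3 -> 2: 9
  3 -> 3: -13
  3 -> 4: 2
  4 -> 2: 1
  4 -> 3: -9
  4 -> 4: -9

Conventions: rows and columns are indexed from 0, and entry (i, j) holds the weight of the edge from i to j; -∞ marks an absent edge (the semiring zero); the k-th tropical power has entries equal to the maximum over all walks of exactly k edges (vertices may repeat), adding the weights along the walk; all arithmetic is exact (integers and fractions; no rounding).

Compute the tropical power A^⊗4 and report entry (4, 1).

A^⊗2:
  [-∞, -∞, -2, -12, -12]
  [-32, -21, -9, -31, -15]
  [-35, -∞, -5, -15, -15]
  [-10, -16, 3, -7, 3]
  [-18, -12, 0, -18, -5]
A^⊗3:
  [-21, -15, -3, -21, -8]
  [-28, -34, -14, -24, -15]
  [-24, -18, -6, -24, -11]
  [-16, -10, 4, -6, -3]
  [-19, -21, -4, -14, -6]
A^⊗4:
  [-22, -24, -7, -17, -9]
  [-33, -27, -14, -24, -20]
  [-25, -27, -10, -20, -12]
  [-15, -9, 3, -12, -2]
  [-23, -17, -5, -15, -10]
Key observation: the optimum is the walk 4->2->4->3->1, with weight 1 + (-6) + (-9) + (-3) = -17.
Optimal value attained by: walk 4->2->4->3->1.
Answer: (A^⊗4)[4][1] = -17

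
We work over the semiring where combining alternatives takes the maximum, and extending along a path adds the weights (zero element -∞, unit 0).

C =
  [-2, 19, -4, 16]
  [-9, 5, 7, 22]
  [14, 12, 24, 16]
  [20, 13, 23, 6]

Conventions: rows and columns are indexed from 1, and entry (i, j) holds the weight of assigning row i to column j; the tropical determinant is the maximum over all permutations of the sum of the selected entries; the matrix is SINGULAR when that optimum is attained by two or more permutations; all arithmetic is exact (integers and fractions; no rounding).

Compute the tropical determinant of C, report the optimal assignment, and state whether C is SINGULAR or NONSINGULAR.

σ = (1, 2, 3, 4): (-2) + 5 + 24 + 6 = 33
σ = (1, 2, 4, 3): (-2) + 5 + 16 + 23 = 42
σ = (1, 3, 2, 4): (-2) + 7 + 12 + 6 = 23
σ = (1, 3, 4, 2): (-2) + 7 + 16 + 13 = 34
σ = (1, 4, 2, 3): (-2) + 22 + 12 + 23 = 55
σ = (1, 4, 3, 2): (-2) + 22 + 24 + 13 = 57
σ = (2, 1, 3, 4): 19 + (-9) + 24 + 6 = 40
σ = (2, 1, 4, 3): 19 + (-9) + 16 + 23 = 49
σ = (2, 3, 1, 4): 19 + 7 + 14 + 6 = 46
σ = (2, 3, 4, 1): 19 + 7 + 16 + 20 = 62
σ = (2, 4, 1, 3): 19 + 22 + 14 + 23 = 78
σ = (2, 4, 3, 1): 19 + 22 + 24 + 20 = 85
σ = (3, 1, 2, 4): (-4) + (-9) + 12 + 6 = 5
σ = (3, 1, 4, 2): (-4) + (-9) + 16 + 13 = 16
σ = (3, 2, 1, 4): (-4) + 5 + 14 + 6 = 21
σ = (3, 2, 4, 1): (-4) + 5 + 16 + 20 = 37
σ = (3, 4, 1, 2): (-4) + 22 + 14 + 13 = 45
σ = (3, 4, 2, 1): (-4) + 22 + 12 + 20 = 50
σ = (4, 1, 2, 3): 16 + (-9) + 12 + 23 = 42
σ = (4, 1, 3, 2): 16 + (-9) + 24 + 13 = 44
σ = (4, 2, 1, 3): 16 + 5 + 14 + 23 = 58
σ = (4, 2, 3, 1): 16 + 5 + 24 + 20 = 65
σ = (4, 3, 1, 2): 16 + 7 + 14 + 13 = 50
σ = (4, 3, 2, 1): 16 + 7 + 12 + 20 = 55
Optimal value attained by: σ = (2, 4, 3, 1).
Answer: det⊕(C) = 85; verdict: NONSINGULAR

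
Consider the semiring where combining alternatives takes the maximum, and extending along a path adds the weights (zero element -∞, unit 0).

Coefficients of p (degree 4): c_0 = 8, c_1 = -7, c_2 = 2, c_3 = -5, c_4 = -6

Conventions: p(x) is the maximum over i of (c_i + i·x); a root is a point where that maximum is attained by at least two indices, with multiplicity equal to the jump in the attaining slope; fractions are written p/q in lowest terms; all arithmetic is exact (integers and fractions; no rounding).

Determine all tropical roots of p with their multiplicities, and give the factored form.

hull edge (i=0, c=8) to (i=2, c=2): slope -3, span 2
hull edge (i=2, c=2) to (i=4, c=-6): slope -4, span 2
Factored form: p(x) = -6 ⊗ (x ⊕ 3) ⊗ (x ⊕ 3) ⊗ (x ⊕ 4) ⊗ (x ⊕ 4)
Answer: roots = 3 (mult 2), 4 (mult 2)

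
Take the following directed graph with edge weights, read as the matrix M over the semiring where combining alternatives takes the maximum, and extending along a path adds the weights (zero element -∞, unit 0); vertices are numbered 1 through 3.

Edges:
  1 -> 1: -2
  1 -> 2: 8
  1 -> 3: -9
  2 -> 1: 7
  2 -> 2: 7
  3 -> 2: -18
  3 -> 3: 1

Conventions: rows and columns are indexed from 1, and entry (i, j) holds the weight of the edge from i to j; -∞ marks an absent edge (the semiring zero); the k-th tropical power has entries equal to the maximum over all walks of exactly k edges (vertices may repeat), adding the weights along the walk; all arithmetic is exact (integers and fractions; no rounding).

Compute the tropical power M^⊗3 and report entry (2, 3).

M^⊗2:
  [15, 15, -8]
  [14, 15, -2]
  [-11, -11, 2]
M^⊗3:
  [22, 23, 6]
  [22, 22, 5]
  [-4, -3, 3]
Key observation: the optimum is the walk 2->2->1->3, with weight 7 + 7 + (-9) = 5.
Optimal value attained by: walk 2->2->1->3.
Answer: (M^⊗3)[2][3] = 5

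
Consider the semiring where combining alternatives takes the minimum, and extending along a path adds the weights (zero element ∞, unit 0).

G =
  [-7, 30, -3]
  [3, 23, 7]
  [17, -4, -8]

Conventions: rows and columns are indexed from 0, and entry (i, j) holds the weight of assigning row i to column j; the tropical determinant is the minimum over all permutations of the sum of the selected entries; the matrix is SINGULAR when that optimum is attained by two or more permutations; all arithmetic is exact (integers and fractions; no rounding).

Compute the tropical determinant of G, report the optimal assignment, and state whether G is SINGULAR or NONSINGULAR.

σ = (0, 1, 2): (-7) + 23 + (-8) = 8
σ = (0, 2, 1): (-7) + 7 + (-4) = -4
σ = (1, 0, 2): 30 + 3 + (-8) = 25
σ = (1, 2, 0): 30 + 7 + 17 = 54
σ = (2, 0, 1): (-3) + 3 + (-4) = -4
σ = (2, 1, 0): (-3) + 23 + 17 = 37
Optimal value attained by: σ = (0, 2, 1).
Answer: det⊕(G) = -4; verdict: SINGULAR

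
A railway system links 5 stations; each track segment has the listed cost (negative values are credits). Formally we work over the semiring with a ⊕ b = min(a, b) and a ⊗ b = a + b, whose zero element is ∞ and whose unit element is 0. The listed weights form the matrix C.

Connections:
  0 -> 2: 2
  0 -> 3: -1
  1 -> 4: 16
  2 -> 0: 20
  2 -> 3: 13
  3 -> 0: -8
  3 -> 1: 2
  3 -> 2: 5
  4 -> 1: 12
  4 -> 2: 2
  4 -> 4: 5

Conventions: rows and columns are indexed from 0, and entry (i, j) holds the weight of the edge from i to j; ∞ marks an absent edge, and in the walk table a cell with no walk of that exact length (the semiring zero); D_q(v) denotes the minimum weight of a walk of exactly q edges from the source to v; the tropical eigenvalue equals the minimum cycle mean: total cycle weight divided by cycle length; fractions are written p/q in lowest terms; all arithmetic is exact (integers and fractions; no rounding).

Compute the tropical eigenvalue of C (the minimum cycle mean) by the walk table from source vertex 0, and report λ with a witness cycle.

q=0: [0, ∞, ∞, ∞, ∞]
q=1: [∞, ∞, 2, -1, ∞]
q=2: [-9, 1, 4, 15, ∞]
q=3: [7, 17, -7, -10, 17]
q=4: [-18, -8, -5, 6, 22]
q=5: [-2, 8, -16, -19, 8]
Optimal cycle mean attained by: cycle 0->3->0, total (-1) + (-8), length 2.
Answer: λ = -9/2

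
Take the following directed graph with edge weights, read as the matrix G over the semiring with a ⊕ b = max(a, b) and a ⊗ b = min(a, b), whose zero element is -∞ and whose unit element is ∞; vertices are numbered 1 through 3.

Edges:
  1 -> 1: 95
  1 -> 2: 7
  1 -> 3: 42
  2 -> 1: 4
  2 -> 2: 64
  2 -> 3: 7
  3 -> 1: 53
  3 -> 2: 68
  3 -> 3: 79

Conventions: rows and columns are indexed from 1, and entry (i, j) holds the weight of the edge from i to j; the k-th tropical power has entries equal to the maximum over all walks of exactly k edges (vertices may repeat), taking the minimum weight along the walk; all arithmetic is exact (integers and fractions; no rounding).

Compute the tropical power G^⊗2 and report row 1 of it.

G^⊗2:
  [95, 42, 42]
  [7, 64, 7]
  [53, 68, 79]
Answer: row 1 of G^⊗2 = [95, 42, 42]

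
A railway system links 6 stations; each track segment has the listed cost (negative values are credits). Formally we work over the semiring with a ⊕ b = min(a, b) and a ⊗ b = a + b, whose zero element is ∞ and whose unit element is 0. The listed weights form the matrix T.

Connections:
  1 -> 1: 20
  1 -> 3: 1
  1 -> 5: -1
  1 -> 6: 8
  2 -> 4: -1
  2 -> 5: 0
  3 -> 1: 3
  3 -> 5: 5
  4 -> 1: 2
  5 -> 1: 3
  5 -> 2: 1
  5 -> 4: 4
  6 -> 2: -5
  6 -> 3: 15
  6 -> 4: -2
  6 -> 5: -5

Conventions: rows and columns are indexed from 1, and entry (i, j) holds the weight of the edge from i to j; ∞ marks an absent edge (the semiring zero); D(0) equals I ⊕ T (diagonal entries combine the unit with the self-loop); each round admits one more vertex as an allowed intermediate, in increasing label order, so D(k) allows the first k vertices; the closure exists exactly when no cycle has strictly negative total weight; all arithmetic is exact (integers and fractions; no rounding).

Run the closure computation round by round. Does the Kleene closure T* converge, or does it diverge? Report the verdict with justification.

D(0):
  [0, ∞, 1, ∞, -1, 8]
  [∞, 0, ∞, -1, 0, ∞]
  [3, ∞, 0, ∞, 5, ∞]
  [2, ∞, ∞, 0, ∞, ∞]
  [3, 1, ∞, 4, 0, ∞]
  [∞, -5, 15, -2, -5, 0]
D(1):
  [0, ∞, 1, ∞, -1, 8]
  [∞, 0, ∞, -1, 0, ∞]
  [3, ∞, 0, ∞, 2, 11]
  [2, ∞, 3, 0, 1, 10]
  [3, 1, 4, 4, 0, 11]
  [∞, -5, 15, -2, -5, 0]
D(2):
  [0, ∞, 1, ∞, -1, 8]
  [∞, 0, ∞, -1, 0, ∞]
  [3, ∞, 0, ∞, 2, 11]
  [2, ∞, 3, 0, 1, 10]
  [3, 1, 4, 0, 0, 11]
  [∞, -5, 15, -6, -5, 0]
D(3):
  [0, ∞, 1, ∞, -1, 8]
  [∞, 0, ∞, -1, 0, ∞]
  [3, ∞, 0, ∞, 2, 11]
  [2, ∞, 3, 0, 1, 10]
  [3, 1, 4, 0, 0, 11]
  [18, -5, 15, -6, -5, 0]
D(4):
  [0, ∞, 1, ∞, -1, 8]
  [1, 0, 2, -1, 0, 9]
  [3, ∞, 0, ∞, 2, 11]
  [2, ∞, 3, 0, 1, 10]
  [2, 1, 3, 0, 0, 10]
  [-4, -5, -3, -6, -5, 0]
D(5):
  [0, 0, 1, -1, -1, 8]
  [1, 0, 2, -1, 0, 9]
  [3, 3, 0, 2, 2, 11]
  [2, 2, 3, 0, 1, 10]
  [2, 1, 3, 0, 0, 10]
  [-4, -5, -3, -6, -5, 0]
D(6):
  [0, 0, 1, -1, -1, 8]
  [1, 0, 2, -1, 0, 9]
  [3, 3, 0, 2, 2, 11]
  [2, 2, 3, 0, 1, 10]
  [2, 1, 3, 0, 0, 10]
  [-4, -5, -3, -6, -5, 0]
Key observation: every diagonal entry stays at the unit through all rounds, so no improving cycle exists.
Answer: CONVERGES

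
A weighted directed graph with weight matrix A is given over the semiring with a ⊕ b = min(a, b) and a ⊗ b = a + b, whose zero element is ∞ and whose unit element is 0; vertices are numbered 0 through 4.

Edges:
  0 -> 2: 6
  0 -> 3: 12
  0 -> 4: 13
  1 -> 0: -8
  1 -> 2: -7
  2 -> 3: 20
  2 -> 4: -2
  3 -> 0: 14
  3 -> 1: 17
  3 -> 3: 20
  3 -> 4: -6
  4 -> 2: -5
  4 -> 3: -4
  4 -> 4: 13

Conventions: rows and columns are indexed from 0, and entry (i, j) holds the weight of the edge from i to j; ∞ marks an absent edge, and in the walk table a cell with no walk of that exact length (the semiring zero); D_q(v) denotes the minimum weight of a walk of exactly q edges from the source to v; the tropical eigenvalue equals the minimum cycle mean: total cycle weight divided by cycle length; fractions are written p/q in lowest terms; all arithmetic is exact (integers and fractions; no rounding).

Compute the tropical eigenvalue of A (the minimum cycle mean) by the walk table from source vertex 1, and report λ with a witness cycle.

q=0: [∞, 0, ∞, ∞, ∞]
q=1: [-8, ∞, -7, ∞, ∞]
q=2: [∞, ∞, -2, 4, -9]
q=3: [18, 21, -14, -13, -4]
q=4: [1, 4, -9, -8, -19]
q=5: [-4, 9, -24, -23, -14]
Optimal cycle mean attained by: cycle 3->4->3, total (-6) + (-4), length 2.
Answer: λ = -5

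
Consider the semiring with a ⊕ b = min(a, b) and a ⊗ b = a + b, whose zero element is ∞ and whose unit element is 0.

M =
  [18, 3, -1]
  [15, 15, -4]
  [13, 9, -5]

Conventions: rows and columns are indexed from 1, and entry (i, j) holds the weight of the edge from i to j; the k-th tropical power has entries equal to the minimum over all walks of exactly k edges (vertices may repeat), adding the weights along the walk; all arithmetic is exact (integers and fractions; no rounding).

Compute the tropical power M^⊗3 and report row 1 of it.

M^⊗2:
  [12, 8, -6]
  [9, 5, -9]
  [8, 4, -10]
M^⊗3:
  [7, 3, -11]
  [4, 0, -14]
  [3, -1, -15]
Answer: row 1 of M^⊗3 = [7, 3, -11]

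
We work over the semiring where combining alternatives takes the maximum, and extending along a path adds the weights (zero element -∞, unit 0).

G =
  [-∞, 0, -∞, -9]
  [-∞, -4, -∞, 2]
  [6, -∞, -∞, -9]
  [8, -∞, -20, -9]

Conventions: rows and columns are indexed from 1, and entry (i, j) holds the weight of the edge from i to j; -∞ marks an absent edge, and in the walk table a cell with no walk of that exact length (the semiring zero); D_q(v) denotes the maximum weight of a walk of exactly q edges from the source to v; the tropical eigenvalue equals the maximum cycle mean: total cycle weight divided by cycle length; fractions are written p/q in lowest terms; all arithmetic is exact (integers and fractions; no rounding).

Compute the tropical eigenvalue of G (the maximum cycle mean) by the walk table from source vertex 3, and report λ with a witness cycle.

q=0: [-∞, -∞, 0, -∞]
q=1: [6, -∞, -∞, -9]
q=2: [-1, 6, -29, -3]
q=3: [5, 2, -23, 8]
q=4: [16, 5, -12, 4]
Optimal cycle mean attained by: cycle 1->2->4->1, total 0 + 2 + 8, length 3.
Answer: λ = 10/3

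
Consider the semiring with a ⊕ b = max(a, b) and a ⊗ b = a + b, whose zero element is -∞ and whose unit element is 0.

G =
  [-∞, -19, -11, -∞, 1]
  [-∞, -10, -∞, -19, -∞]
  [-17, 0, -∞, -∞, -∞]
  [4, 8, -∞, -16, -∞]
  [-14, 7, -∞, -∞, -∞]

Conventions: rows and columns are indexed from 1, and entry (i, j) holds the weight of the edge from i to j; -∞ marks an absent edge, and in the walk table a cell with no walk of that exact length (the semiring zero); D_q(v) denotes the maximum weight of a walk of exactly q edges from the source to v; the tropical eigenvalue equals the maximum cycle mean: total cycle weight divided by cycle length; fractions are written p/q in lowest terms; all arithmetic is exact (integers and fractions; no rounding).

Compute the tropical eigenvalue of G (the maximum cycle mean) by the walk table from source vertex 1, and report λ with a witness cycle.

q=0: [0, -∞, -∞, -∞, -∞]
q=1: [-∞, -19, -11, -∞, 1]
q=2: [-13, 8, -∞, -38, -∞]
q=3: [-34, -2, -24, -11, -12]
q=4: [-7, -3, -45, -21, -33]
q=5: [-17, -13, -18, -22, -6]
Optimal cycle mean attained by: cycle 1->5->2->4->1, total 1 + 7 + (-19) + 4, length 4.
Answer: λ = -7/4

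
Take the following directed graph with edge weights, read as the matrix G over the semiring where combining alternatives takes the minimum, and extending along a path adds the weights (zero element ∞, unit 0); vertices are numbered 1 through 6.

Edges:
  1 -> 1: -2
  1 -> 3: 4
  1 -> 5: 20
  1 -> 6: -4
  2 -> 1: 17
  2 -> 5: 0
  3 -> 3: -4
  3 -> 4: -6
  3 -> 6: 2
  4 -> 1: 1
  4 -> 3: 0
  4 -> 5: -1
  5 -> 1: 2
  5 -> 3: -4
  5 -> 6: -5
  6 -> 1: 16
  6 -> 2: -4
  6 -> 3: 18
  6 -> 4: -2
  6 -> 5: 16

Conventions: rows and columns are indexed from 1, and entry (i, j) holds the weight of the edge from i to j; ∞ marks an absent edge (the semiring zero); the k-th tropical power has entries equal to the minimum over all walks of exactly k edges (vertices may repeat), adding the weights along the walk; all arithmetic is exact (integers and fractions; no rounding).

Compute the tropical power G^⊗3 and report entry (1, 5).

G^⊗2:
  [-4, -8, 0, -6, 12, -6]
  [2, ∞, -4, ∞, 37, -5]
  [-5, -2, -8, -10, -7, -2]
  [-1, ∞, -5, -6, 21, -6]
  [0, -9, -8, -10, 11, -2]
  [-1, ∞, -2, 12, -4, 11]
G^⊗3:
  [-6, -10, -6, -8, -8, -8]
  [0, -9, -8, -10, 11, -2]
  [-9, -6, -12, -14, -11, -12]
  [-5, -10, -9, -11, -7, -5]
  [-9, -6, -12, -14, -11, -6]
  [-3, 7, -8, -8, 11, -9]
Key observation: the optimum is the walk 1->6->2->5, with weight (-4) + (-4) + 0 = -8.
Optimal value attained by: walk 1->6->2->5.
Answer: (G^⊗3)[1][5] = -8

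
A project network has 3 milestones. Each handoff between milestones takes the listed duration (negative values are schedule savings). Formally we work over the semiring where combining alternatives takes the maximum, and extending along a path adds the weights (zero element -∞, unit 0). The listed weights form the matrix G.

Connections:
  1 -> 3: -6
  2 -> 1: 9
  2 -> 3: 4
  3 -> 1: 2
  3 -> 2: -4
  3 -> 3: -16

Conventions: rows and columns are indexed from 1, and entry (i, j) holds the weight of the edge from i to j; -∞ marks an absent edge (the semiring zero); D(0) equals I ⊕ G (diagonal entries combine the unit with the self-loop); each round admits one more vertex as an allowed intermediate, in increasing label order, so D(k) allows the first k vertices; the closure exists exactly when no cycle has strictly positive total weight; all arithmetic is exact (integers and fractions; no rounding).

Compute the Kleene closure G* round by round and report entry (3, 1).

D(0):
  [0, -∞, -6]
  [9, 0, 4]
  [2, -4, 0]
D(1):
  [0, -∞, -6]
  [9, 0, 4]
  [2, -4, 0]
D(2):
  [0, -∞, -6]
  [9, 0, 4]
  [5, -4, 0]
D(3):
  [0, -10, -6]
  [9, 0, 4]
  [5, -4, 0]
Answer: G*[3][1] = 5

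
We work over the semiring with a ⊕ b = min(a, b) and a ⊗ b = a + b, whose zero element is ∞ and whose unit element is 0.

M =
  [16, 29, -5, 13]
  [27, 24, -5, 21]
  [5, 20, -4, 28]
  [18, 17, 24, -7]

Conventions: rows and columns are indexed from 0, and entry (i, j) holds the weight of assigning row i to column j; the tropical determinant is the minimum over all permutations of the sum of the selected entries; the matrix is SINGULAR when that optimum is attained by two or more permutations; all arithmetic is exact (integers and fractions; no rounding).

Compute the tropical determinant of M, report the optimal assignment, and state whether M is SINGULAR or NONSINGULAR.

σ = (0, 1, 2, 3): 16 + 24 + (-4) + (-7) = 29
σ = (0, 1, 3, 2): 16 + 24 + 28 + 24 = 92
σ = (0, 2, 1, 3): 16 + (-5) + 20 + (-7) = 24
σ = (0, 2, 3, 1): 16 + (-5) + 28 + 17 = 56
σ = (0, 3, 1, 2): 16 + 21 + 20 + 24 = 81
σ = (0, 3, 2, 1): 16 + 21 + (-4) + 17 = 50
σ = (1, 0, 2, 3): 29 + 27 + (-4) + (-7) = 45
σ = (1, 0, 3, 2): 29 + 27 + 28 + 24 = 108
σ = (1, 2, 0, 3): 29 + (-5) + 5 + (-7) = 22
σ = (1, 2, 3, 0): 29 + (-5) + 28 + 18 = 70
σ = (1, 3, 0, 2): 29 + 21 + 5 + 24 = 79
σ = (1, 3, 2, 0): 29 + 21 + (-4) + 18 = 64
σ = (2, 0, 1, 3): (-5) + 27 + 20 + (-7) = 35
σ = (2, 0, 3, 1): (-5) + 27 + 28 + 17 = 67
σ = (2, 1, 0, 3): (-5) + 24 + 5 + (-7) = 17
σ = (2, 1, 3, 0): (-5) + 24 + 28 + 18 = 65
σ = (2, 3, 0, 1): (-5) + 21 + 5 + 17 = 38
σ = (2, 3, 1, 0): (-5) + 21 + 20 + 18 = 54
σ = (3, 0, 1, 2): 13 + 27 + 20 + 24 = 84
σ = (3, 0, 2, 1): 13 + 27 + (-4) + 17 = 53
σ = (3, 1, 0, 2): 13 + 24 + 5 + 24 = 66
σ = (3, 1, 2, 0): 13 + 24 + (-4) + 18 = 51
σ = (3, 2, 0, 1): 13 + (-5) + 5 + 17 = 30
σ = (3, 2, 1, 0): 13 + (-5) + 20 + 18 = 46
Optimal value attained by: σ = (2, 1, 0, 3).
Answer: det⊕(M) = 17; verdict: NONSINGULAR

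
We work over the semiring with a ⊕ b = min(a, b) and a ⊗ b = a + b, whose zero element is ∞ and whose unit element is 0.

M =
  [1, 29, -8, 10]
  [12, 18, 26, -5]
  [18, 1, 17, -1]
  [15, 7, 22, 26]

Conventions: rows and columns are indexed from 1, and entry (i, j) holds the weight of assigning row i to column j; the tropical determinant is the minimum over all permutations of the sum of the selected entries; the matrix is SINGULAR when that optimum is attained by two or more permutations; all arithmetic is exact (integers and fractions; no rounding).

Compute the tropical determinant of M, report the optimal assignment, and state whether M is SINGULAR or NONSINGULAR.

σ = (1, 2, 3, 4): 1 + 18 + 17 + 26 = 62
σ = (1, 2, 4, 3): 1 + 18 + (-1) + 22 = 40
σ = (1, 3, 2, 4): 1 + 26 + 1 + 26 = 54
σ = (1, 3, 4, 2): 1 + 26 + (-1) + 7 = 33
σ = (1, 4, 2, 3): 1 + (-5) + 1 + 22 = 19
σ = (1, 4, 3, 2): 1 + (-5) + 17 + 7 = 20
σ = (2, 1, 3, 4): 29 + 12 + 17 + 26 = 84
σ = (2, 1, 4, 3): 29 + 12 + (-1) + 22 = 62
σ = (2, 3, 1, 4): 29 + 26 + 18 + 26 = 99
σ = (2, 3, 4, 1): 29 + 26 + (-1) + 15 = 69
σ = (2, 4, 1, 3): 29 + (-5) + 18 + 22 = 64
σ = (2, 4, 3, 1): 29 + (-5) + 17 + 15 = 56
σ = (3, 1, 2, 4): (-8) + 12 + 1 + 26 = 31
σ = (3, 1, 4, 2): (-8) + 12 + (-1) + 7 = 10
σ = (3, 2, 1, 4): (-8) + 18 + 18 + 26 = 54
σ = (3, 2, 4, 1): (-8) + 18 + (-1) + 15 = 24
σ = (3, 4, 1, 2): (-8) + (-5) + 18 + 7 = 12
σ = (3, 4, 2, 1): (-8) + (-5) + 1 + 15 = 3
σ = (4, 1, 2, 3): 10 + 12 + 1 + 22 = 45
σ = (4, 1, 3, 2): 10 + 12 + 17 + 7 = 46
σ = (4, 2, 1, 3): 10 + 18 + 18 + 22 = 68
σ = (4, 2, 3, 1): 10 + 18 + 17 + 15 = 60
σ = (4, 3, 1, 2): 10 + 26 + 18 + 7 = 61
σ = (4, 3, 2, 1): 10 + 26 + 1 + 15 = 52
Optimal value attained by: σ = (3, 4, 2, 1).
Answer: det⊕(M) = 3; verdict: NONSINGULAR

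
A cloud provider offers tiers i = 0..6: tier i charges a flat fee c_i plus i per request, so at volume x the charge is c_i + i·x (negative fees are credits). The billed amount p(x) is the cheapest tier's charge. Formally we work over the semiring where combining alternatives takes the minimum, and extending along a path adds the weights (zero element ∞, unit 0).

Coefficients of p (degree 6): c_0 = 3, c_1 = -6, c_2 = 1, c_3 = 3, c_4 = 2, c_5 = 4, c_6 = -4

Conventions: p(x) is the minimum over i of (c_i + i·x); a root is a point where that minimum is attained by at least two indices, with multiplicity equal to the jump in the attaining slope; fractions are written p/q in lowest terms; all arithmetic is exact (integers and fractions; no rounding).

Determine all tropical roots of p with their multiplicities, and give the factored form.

hull edge (i=0, c=3) to (i=1, c=-6): slope -9, span 1
hull edge (i=1, c=-6) to (i=6, c=-4): slope 2/5, span 5
Factored form: p(x) = -4 ⊗ (x ⊕ (-2/5)) ⊗ (x ⊕ (-2/5)) ⊗ (x ⊕ (-2/5)) ⊗ (x ⊕ (-2/5)) ⊗ (x ⊕ (-2/5)) ⊗ (x ⊕ 9)
Answer: roots = -2/5 (mult 5), 9 (mult 1)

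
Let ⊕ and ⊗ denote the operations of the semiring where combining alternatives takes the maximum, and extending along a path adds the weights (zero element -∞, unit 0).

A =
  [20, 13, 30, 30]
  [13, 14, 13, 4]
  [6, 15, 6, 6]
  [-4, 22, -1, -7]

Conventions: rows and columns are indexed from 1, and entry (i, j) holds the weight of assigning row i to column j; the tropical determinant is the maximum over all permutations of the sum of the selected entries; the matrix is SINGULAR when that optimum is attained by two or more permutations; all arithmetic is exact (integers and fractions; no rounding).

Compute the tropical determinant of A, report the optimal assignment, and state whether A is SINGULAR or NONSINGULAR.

σ = (1, 2, 3, 4): 20 + 14 + 6 + (-7) = 33
σ = (1, 2, 4, 3): 20 + 14 + 6 + (-1) = 39
σ = (1, 3, 2, 4): 20 + 13 + 15 + (-7) = 41
σ = (1, 3, 4, 2): 20 + 13 + 6 + 22 = 61
σ = (1, 4, 2, 3): 20 + 4 + 15 + (-1) = 38
σ = (1, 4, 3, 2): 20 + 4 + 6 + 22 = 52
σ = (2, 1, 3, 4): 13 + 13 + 6 + (-7) = 25
σ = (2, 1, 4, 3): 13 + 13 + 6 + (-1) = 31
σ = (2, 3, 1, 4): 13 + 13 + 6 + (-7) = 25
σ = (2, 3, 4, 1): 13 + 13 + 6 + (-4) = 28
σ = (2, 4, 1, 3): 13 + 4 + 6 + (-1) = 22
σ = (2, 4, 3, 1): 13 + 4 + 6 + (-4) = 19
σ = (3, 1, 2, 4): 30 + 13 + 15 + (-7) = 51
σ = (3, 1, 4, 2): 30 + 13 + 6 + 22 = 71
σ = (3, 2, 1, 4): 30 + 14 + 6 + (-7) = 43
σ = (3, 2, 4, 1): 30 + 14 + 6 + (-4) = 46
σ = (3, 4, 1, 2): 30 + 4 + 6 + 22 = 62
σ = (3, 4, 2, 1): 30 + 4 + 15 + (-4) = 45
σ = (4, 1, 2, 3): 30 + 13 + 15 + (-1) = 57
σ = (4, 1, 3, 2): 30 + 13 + 6 + 22 = 71
σ = (4, 2, 1, 3): 30 + 14 + 6 + (-1) = 49
σ = (4, 2, 3, 1): 30 + 14 + 6 + (-4) = 46
σ = (4, 3, 1, 2): 30 + 13 + 6 + 22 = 71
σ = (4, 3, 2, 1): 30 + 13 + 15 + (-4) = 54
Optimal value attained by: σ = (3, 1, 4, 2).
Answer: det⊕(A) = 71; verdict: SINGULAR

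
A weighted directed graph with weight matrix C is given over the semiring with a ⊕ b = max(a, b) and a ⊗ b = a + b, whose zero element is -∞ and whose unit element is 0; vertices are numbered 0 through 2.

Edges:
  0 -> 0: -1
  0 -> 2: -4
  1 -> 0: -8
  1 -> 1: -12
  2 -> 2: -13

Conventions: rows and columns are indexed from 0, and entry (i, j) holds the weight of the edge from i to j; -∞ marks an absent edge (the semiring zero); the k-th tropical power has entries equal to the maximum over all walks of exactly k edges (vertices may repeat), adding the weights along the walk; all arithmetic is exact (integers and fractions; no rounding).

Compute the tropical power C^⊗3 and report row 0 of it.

C^⊗2:
  [-2, -∞, -5]
  [-9, -24, -12]
  [-∞, -∞, -26]
C^⊗3:
  [-3, -∞, -6]
  [-10, -36, -13]
  [-∞, -∞, -39]
Answer: row 0 of C^⊗3 = [-3, -∞, -6]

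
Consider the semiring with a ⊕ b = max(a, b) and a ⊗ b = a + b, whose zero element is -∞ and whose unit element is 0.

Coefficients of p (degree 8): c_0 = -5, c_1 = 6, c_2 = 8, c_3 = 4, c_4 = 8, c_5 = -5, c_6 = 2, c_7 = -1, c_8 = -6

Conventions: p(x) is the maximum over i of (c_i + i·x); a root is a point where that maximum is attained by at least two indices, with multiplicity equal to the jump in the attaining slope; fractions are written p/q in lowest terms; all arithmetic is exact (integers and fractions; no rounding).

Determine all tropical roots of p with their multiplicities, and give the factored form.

hull edge (i=0, c=-5) to (i=1, c=6): slope 11, span 1
hull edge (i=1, c=6) to (i=2, c=8): slope 2, span 1
hull edge (i=2, c=8) to (i=4, c=8): slope 0, span 2
hull edge (i=4, c=8) to (i=7, c=-1): slope -3, span 3
hull edge (i=7, c=-1) to (i=8, c=-6): slope -5, span 1
Factored form: p(x) = -6 ⊗ (x ⊕ (-11)) ⊗ (x ⊕ (-2)) ⊗ (x ⊕ 0) ⊗ (x ⊕ 0) ⊗ (x ⊕ 3) ⊗ (x ⊕ 3) ⊗ (x ⊕ 3) ⊗ (x ⊕ 5)
Answer: roots = -11 (mult 1), -2 (mult 1), 0 (mult 2), 3 (mult 3), 5 (mult 1)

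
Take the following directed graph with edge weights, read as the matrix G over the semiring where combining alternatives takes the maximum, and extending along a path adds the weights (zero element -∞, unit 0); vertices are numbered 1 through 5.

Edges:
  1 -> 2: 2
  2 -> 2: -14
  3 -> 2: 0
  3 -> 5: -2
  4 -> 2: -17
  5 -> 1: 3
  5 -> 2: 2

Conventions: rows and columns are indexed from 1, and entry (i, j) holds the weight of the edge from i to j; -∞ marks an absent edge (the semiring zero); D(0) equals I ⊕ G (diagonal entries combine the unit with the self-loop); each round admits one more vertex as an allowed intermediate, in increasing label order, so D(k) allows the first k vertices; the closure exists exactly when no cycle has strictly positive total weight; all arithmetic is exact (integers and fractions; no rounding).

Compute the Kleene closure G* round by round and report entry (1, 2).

D(0):
  [0, 2, -∞, -∞, -∞]
  [-∞, 0, -∞, -∞, -∞]
  [-∞, 0, 0, -∞, -2]
  [-∞, -17, -∞, 0, -∞]
  [3, 2, -∞, -∞, 0]
D(1):
  [0, 2, -∞, -∞, -∞]
  [-∞, 0, -∞, -∞, -∞]
  [-∞, 0, 0, -∞, -2]
  [-∞, -17, -∞, 0, -∞]
  [3, 5, -∞, -∞, 0]
D(2):
  [0, 2, -∞, -∞, -∞]
  [-∞, 0, -∞, -∞, -∞]
  [-∞, 0, 0, -∞, -2]
  [-∞, -17, -∞, 0, -∞]
  [3, 5, -∞, -∞, 0]
D(3):
  [0, 2, -∞, -∞, -∞]
  [-∞, 0, -∞, -∞, -∞]
  [-∞, 0, 0, -∞, -2]
  [-∞, -17, -∞, 0, -∞]
  [3, 5, -∞, -∞, 0]
D(4):
  [0, 2, -∞, -∞, -∞]
  [-∞, 0, -∞, -∞, -∞]
  [-∞, 0, 0, -∞, -2]
  [-∞, -17, -∞, 0, -∞]
  [3, 5, -∞, -∞, 0]
D(5):
  [0, 2, -∞, -∞, -∞]
  [-∞, 0, -∞, -∞, -∞]
  [1, 3, 0, -∞, -2]
  [-∞, -17, -∞, 0, -∞]
  [3, 5, -∞, -∞, 0]
Answer: G*[1][2] = 2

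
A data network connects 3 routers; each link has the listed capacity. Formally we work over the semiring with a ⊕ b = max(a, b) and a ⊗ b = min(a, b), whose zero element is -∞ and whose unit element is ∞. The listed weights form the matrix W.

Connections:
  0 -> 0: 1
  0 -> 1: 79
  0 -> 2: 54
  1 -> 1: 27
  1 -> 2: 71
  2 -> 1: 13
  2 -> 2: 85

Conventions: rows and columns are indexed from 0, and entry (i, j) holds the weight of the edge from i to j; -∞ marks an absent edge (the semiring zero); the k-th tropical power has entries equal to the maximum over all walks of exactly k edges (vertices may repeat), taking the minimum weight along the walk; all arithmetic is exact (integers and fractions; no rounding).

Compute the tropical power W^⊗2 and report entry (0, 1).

W^⊗2:
  [1, 27, 71]
  [-∞, 27, 71]
  [-∞, 13, 85]
Key observation: the optimum is the walk 0->1->1, with weight 79 min 27 = 27.
Optimal value attained by: walk 0->1->1.
Answer: (W^⊗2)[0][1] = 27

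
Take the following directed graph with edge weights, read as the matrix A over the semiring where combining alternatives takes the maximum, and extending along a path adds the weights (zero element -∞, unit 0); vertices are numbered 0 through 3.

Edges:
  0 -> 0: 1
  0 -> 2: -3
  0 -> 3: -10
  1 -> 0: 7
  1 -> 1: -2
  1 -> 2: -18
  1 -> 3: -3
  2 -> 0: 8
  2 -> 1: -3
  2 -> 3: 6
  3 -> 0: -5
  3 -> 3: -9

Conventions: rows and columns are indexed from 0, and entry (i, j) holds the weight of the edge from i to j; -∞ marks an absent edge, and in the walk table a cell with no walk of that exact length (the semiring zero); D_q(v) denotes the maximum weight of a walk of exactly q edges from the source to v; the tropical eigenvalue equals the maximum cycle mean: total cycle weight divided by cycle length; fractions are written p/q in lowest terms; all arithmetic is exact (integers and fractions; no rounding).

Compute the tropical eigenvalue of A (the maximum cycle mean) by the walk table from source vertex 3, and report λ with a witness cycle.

q=0: [-∞, -∞, -∞, 0]
q=1: [-5, -∞, -∞, -9]
q=2: [-4, -∞, -8, -15]
q=3: [0, -11, -7, -2]
q=4: [1, -10, -3, -1]
Optimal cycle mean attained by: cycle 0->2->0, total (-3) + 8, length 2.
Answer: λ = 5/2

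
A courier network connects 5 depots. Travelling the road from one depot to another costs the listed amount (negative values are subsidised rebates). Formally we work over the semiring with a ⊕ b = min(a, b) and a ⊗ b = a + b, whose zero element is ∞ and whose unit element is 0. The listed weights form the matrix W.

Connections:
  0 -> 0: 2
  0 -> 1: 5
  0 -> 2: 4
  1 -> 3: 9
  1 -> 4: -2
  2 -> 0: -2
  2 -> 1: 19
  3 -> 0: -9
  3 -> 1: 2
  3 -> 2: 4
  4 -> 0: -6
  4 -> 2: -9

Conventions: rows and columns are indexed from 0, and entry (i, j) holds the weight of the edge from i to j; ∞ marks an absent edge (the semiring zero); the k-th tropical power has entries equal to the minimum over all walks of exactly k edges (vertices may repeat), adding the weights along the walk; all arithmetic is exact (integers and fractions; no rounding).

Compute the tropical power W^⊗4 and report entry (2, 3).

W^⊗2:
  [2, 7, 6, 14, 3]
  [-8, 11, -11, ∞, ∞]
  [0, 3, 2, 28, 17]
  [-7, -4, -5, 11, 0]
  [-11, -1, -2, ∞, ∞]
W^⊗3:
  [-3, 7, -6, 16, 5]
  [-13, -3, -4, 20, 9]
  [0, 5, 4, 12, 1]
  [-7, -2, -9, 5, -6]
  [-9, -6, -7, 8, -3]
W^⊗4:
  [-8, 2, -4, 16, 5]
  [-11, -8, -9, 6, -5]
  [-5, 5, -8, 14, 3]
  [-12, -2, -15, 7, -4]
  [-9, -4, -12, 3, -8]
Key observation: the optimum is the walk 2->0->0->1->3, with weight (-2) + 2 + 5 + 9 = 14.
Optimal value attained by: walk 2->0->0->1->3.
Answer: (W^⊗4)[2][3] = 14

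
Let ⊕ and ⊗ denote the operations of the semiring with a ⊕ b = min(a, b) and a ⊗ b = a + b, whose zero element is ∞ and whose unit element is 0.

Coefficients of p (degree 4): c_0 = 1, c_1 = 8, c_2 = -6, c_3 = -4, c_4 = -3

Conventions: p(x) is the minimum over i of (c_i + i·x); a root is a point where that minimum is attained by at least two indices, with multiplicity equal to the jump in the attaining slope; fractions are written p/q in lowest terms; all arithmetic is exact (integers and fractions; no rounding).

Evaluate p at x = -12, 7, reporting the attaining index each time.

p(-12) = min(1+0·(-12)=1, 8+1·(-12)=-4, -6+2·(-12)=-30, -4+3·(-12)=-40, -3+4·(-12)=-51) = -51 (attained by i=4)
p(7) = min(1+0·7=1, 8+1·7=15, -6+2·7=8, -4+3·7=17, -3+4·7=25) = 1 (attained by i=0)
Answer: p(-12) = -51; p(7) = 1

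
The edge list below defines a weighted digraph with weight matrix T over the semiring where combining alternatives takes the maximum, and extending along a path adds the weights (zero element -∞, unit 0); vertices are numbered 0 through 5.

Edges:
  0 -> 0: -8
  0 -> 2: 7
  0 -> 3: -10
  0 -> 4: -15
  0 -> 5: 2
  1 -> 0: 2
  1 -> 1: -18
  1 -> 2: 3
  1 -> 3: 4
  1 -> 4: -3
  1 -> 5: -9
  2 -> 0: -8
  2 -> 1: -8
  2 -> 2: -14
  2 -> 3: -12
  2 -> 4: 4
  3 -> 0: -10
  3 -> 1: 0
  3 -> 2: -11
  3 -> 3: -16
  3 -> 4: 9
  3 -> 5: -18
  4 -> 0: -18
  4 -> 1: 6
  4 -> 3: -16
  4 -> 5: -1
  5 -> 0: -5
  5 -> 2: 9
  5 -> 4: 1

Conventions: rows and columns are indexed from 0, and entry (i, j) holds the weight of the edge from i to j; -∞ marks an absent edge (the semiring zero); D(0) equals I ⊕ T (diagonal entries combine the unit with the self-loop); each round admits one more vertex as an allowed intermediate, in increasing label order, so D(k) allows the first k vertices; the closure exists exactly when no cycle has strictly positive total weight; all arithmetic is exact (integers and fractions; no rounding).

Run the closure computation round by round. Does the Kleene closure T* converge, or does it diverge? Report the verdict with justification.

D(0):
  [0, -∞, 7, -10, -15, 2]
  [2, 0, 3, 4, -3, -9]
  [-8, -8, 0, -12, 4, -∞]
  [-10, 0, -11, 0, 9, -18]
  [-18, 6, -∞, -16, 0, -1]
  [-5, -∞, 9, -∞, 1, 0]
D(1):
  [0, -∞, 7, -10, -15, 2]
  [2, 0, 9, 4, -3, 4]
  [-8, -8, 0, -12, 4, -6]
  [-10, 0, -3, 0, 9, -8]
  [-18, 6, -11, -16, 0, -1]
  [-5, -∞, 9, -15, 1, 0]
Detection: at round 2, diagonal entry (2, 2) turns strictly positive.
Key observation: the cycle 2->1->0->2 has total weight (-8) + 2 + 7, which is strictly positive.
Answer: DIVERGES — positive cycle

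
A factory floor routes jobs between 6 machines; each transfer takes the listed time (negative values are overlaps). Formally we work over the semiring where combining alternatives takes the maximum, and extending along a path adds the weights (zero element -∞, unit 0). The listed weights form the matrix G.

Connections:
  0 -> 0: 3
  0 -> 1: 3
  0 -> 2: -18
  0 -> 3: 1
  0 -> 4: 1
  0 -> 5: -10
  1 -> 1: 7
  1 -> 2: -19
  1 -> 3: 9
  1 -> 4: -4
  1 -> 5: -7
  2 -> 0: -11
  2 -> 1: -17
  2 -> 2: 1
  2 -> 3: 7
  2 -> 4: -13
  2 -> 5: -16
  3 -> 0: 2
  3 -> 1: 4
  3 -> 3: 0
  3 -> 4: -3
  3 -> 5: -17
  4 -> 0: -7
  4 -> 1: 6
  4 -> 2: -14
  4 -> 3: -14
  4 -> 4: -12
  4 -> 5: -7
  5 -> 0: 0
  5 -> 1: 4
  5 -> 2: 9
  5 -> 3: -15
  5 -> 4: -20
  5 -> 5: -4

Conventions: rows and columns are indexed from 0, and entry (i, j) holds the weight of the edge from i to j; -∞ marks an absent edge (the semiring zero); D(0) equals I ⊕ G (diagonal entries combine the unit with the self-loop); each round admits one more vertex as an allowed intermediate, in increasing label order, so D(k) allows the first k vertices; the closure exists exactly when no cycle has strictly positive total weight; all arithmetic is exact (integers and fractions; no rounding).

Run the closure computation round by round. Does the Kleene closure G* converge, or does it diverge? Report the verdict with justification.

Detection: at round 0, diagonal entry (0, 0) turns strictly positive.
Key observation: the cycle 0->0 has total weight 3, which is strictly positive.
Answer: DIVERGES — positive cycle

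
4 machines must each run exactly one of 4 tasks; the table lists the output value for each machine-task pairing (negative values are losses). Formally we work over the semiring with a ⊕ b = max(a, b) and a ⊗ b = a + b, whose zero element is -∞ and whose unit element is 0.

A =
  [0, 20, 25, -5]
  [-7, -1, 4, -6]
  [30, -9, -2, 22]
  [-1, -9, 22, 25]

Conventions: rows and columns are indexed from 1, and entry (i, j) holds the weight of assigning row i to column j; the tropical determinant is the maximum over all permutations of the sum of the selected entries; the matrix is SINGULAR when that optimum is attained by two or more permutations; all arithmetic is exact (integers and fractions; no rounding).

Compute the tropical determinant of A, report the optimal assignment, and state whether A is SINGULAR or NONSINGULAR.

σ = (1, 2, 3, 4): 0 + (-1) + (-2) + 25 = 22
σ = (1, 2, 4, 3): 0 + (-1) + 22 + 22 = 43
σ = (1, 3, 2, 4): 0 + 4 + (-9) + 25 = 20
σ = (1, 3, 4, 2): 0 + 4 + 22 + (-9) = 17
σ = (1, 4, 2, 3): 0 + (-6) + (-9) + 22 = 7
σ = (1, 4, 3, 2): 0 + (-6) + (-2) + (-9) = -17
σ = (2, 1, 3, 4): 20 + (-7) + (-2) + 25 = 36
σ = (2, 1, 4, 3): 20 + (-7) + 22 + 22 = 57
σ = (2, 3, 1, 4): 20 + 4 + 30 + 25 = 79
σ = (2, 3, 4, 1): 20 + 4 + 22 + (-1) = 45
σ = (2, 4, 1, 3): 20 + (-6) + 30 + 22 = 66
σ = (2, 4, 3, 1): 20 + (-6) + (-2) + (-1) = 11
σ = (3, 1, 2, 4): 25 + (-7) + (-9) + 25 = 34
σ = (3, 1, 4, 2): 25 + (-7) + 22 + (-9) = 31
σ = (3, 2, 1, 4): 25 + (-1) + 30 + 25 = 79
σ = (3, 2, 4, 1): 25 + (-1) + 22 + (-1) = 45
σ = (3, 4, 1, 2): 25 + (-6) + 30 + (-9) = 40
σ = (3, 4, 2, 1): 25 + (-6) + (-9) + (-1) = 9
σ = (4, 1, 2, 3): (-5) + (-7) + (-9) + 22 = 1
σ = (4, 1, 3, 2): (-5) + (-7) + (-2) + (-9) = -23
σ = (4, 2, 1, 3): (-5) + (-1) + 30 + 22 = 46
σ = (4, 2, 3, 1): (-5) + (-1) + (-2) + (-1) = -9
σ = (4, 3, 1, 2): (-5) + 4 + 30 + (-9) = 20
σ = (4, 3, 2, 1): (-5) + 4 + (-9) + (-1) = -11
Optimal value attained by: σ = (2, 3, 1, 4).
Answer: det⊕(A) = 79; verdict: SINGULAR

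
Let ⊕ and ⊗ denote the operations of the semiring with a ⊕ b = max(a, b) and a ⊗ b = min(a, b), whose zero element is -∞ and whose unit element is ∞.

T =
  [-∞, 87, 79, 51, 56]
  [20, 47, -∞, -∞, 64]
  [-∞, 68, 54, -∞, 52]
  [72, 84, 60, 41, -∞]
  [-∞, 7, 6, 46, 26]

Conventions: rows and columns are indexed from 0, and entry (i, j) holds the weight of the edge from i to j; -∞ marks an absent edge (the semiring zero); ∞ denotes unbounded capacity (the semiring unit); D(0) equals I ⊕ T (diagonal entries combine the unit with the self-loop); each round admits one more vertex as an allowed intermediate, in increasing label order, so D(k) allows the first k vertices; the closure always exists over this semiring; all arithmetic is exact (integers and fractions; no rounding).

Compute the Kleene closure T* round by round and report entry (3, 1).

D(0):
  [∞, 87, 79, 51, 56]
  [20, ∞, -∞, -∞, 64]
  [-∞, 68, ∞, -∞, 52]
  [72, 84, 60, ∞, -∞]
  [-∞, 7, 6, 46, ∞]
D(1):
  [∞, 87, 79, 51, 56]
  [20, ∞, 20, 20, 64]
  [-∞, 68, ∞, -∞, 52]
  [72, 84, 72, ∞, 56]
  [-∞, 7, 6, 46, ∞]
D(2):
  [∞, 87, 79, 51, 64]
  [20, ∞, 20, 20, 64]
  [20, 68, ∞, 20, 64]
  [72, 84, 72, ∞, 64]
  [7, 7, 7, 46, ∞]
D(3):
  [∞, 87, 79, 51, 64]
  [20, ∞, 20, 20, 64]
  [20, 68, ∞, 20, 64]
  [72, 84, 72, ∞, 64]
  [7, 7, 7, 46, ∞]
D(4):
  [∞, 87, 79, 51, 64]
  [20, ∞, 20, 20, 64]
  [20, 68, ∞, 20, 64]
  [72, 84, 72, ∞, 64]
  [46, 46, 46, 46, ∞]
D(5):
  [∞, 87, 79, 51, 64]
  [46, ∞, 46, 46, 64]
  [46, 68, ∞, 46, 64]
  [72, 84, 72, ∞, 64]
  [46, 46, 46, 46, ∞]
Answer: T*[3][1] = 84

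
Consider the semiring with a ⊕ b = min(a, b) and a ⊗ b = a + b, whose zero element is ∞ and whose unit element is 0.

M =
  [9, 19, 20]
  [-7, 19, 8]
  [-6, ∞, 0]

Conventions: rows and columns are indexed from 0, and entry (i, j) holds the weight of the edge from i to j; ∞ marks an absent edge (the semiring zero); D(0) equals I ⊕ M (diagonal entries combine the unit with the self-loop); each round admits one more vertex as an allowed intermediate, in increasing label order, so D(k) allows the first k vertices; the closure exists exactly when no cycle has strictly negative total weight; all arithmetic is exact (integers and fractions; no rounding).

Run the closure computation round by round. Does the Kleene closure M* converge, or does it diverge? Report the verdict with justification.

D(0):
  [0, 19, 20]
  [-7, 0, 8]
  [-6, ∞, 0]
D(1):
  [0, 19, 20]
  [-7, 0, 8]
  [-6, 13, 0]
D(2):
  [0, 19, 20]
  [-7, 0, 8]
  [-6, 13, 0]
D(3):
  [0, 19, 20]
  [-7, 0, 8]
  [-6, 13, 0]
Key observation: every diagonal entry stays at the unit through all rounds, so no improving cycle exists.
Answer: CONVERGES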